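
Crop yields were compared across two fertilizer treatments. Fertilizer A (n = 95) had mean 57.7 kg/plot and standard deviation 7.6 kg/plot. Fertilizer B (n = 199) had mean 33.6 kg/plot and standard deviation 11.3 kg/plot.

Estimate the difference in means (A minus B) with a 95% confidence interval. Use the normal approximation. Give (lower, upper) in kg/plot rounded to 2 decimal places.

(21.91, 26.29)

SE₁ = s₁/√n₁ = 7.6/√95 = 0.7797; SE₂ = 11.3/√199 = 0.8010.
Independent samples, unequal variances: SE_diff = √(SE₁² + SE₂²) = √(0.60793209 + 0.641601) = 1.1178.
z* = 1.960, so margin of error = 1.960 × 1.1178 = 2.1909.
Difference in means = 57.7 − 33.6 = 24.1000.
24.1000 ± 2.1909 → (21.91, 26.29).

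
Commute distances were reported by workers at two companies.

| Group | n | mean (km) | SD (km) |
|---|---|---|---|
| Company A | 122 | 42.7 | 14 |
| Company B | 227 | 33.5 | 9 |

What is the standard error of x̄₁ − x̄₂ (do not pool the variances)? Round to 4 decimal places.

1.4012

Standard errors of each mean: 14/√122 = 1.2675 and 9/√227 = 0.5974.
SE(x̄₁ − x̄₂) = √(1.2675² + 0.5974²) = 1.4012 for independent samples with unequal variances.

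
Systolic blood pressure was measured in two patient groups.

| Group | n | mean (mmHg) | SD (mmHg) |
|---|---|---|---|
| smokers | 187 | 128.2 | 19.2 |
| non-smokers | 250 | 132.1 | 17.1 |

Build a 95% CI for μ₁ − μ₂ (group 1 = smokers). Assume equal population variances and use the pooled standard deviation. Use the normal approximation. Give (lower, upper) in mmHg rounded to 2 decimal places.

Pooled variance s_p² = [186·19.2² + 249·17.1²] / (187+250−2) = 325.0049, so s_p = 18.0279.
SE_diff = s_p·√(1/n₁ + 1/n₂) = 18.0279·√(1/187 + 1/250) = 1.7430.
z* = 1.960; margin = 1.960 × 1.7430 = 3.4163.
Difference = 128.2 − 132.1 = -3.9000.
-3.9000 ± 3.4163 → (-7.32, -0.48).

(-7.32, -0.48)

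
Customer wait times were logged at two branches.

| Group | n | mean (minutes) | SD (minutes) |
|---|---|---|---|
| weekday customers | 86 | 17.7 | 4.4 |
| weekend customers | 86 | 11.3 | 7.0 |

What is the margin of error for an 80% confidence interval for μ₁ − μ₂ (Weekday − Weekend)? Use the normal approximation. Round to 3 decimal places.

1.143

Per-group SEs: s₁/√n₁ = 4.4/√86 = 0.4745, s₂/√n₂ = 7.0/√86 = 0.7548.
Unpooled SE of the difference: √(0.22515025 + 0.56972304) = 0.8916.
Margin of error = z* · SE = 1.282 × 0.8916 = 1.1430.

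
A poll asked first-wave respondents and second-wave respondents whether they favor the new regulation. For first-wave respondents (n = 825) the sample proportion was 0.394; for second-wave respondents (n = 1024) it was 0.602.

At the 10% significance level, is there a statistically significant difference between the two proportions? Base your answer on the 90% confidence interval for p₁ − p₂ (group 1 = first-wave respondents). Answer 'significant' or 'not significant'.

The two standard errors are √(0.3940×0.6060/825) = 0.01701 and √(0.6020×0.3980/1024) = 0.01530.
Because the samples are independent, SE_diff = √(0.01701² + 0.01530²) = 0.02288.
Using z* = 1.645 for 90%, ME = 1.645 × 0.02288 = 0.03764.
p̂₁ − p̂₂ = -0.2080; interval -0.2080 ± 0.03764 gives (-0.24564, -0.17036).
The interval (-0.24564, -0.17036) does not contain 0, so the difference is significant.

significant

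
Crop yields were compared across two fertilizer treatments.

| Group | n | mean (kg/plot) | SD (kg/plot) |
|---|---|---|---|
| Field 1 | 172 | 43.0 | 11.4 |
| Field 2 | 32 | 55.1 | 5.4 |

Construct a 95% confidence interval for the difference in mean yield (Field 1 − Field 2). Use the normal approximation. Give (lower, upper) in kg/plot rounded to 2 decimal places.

(-14.63, -9.57)

SE₁ = s₁/√n₁ = 11.4/√172 = 0.8692; SE₂ = 5.4/√32 = 0.9546.
Independent samples, unequal variances: SE_diff = √(SE₁² + SE₂²) = √(0.75550864 + 0.91126116) = 1.2910.
z* = 1.960, so margin of error = 1.960 × 1.2910 = 2.5304.
Difference in means = 43.0 − 55.1 = -12.1000.
-12.1000 ± 2.5304 → (-14.63, -9.57).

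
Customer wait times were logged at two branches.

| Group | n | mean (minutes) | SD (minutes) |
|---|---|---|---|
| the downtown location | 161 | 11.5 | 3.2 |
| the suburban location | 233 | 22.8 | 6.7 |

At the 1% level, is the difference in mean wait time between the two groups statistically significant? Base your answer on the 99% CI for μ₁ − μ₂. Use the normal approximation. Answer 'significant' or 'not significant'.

significant

SE₁ = s₁/√n₁ = 3.2/√161 = 0.2522; SE₂ = 6.7/√233 = 0.4389.
Independent samples, unequal variances: SE_diff = √(SE₁² + SE₂²) = √(0.06360484 + 0.19263321) = 0.5062.
z* = 2.576, so margin of error = 2.576 × 0.5062 = 1.3040.
Difference in means = 11.5 − 22.8 = -11.3000.
-11.3000 ± 1.3040 → (-12.6040, -9.9960).
The interval (-12.6040, -9.9960) does not contain 0, so the difference is significant.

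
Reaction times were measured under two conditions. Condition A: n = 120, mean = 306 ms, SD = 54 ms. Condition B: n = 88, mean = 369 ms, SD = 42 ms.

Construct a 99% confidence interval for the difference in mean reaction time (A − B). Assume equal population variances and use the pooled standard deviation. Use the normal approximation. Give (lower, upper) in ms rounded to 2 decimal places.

Pooled variance s_p² = [119·54² + 87·42²] / (120+88−2) = 2429.4757, so s_p = 49.2897.
SE_diff = s_p·√(1/n₁ + 1/n₂) = 49.2897·√(1/120 + 1/88) = 6.9176.
z* = 2.576; margin = 2.576 × 6.9176 = 17.8197.
Difference = 306 − 369 = -63.0000.
-63.0000 ± 17.8197 → (-80.82, -45.18).

(-80.82, -45.18)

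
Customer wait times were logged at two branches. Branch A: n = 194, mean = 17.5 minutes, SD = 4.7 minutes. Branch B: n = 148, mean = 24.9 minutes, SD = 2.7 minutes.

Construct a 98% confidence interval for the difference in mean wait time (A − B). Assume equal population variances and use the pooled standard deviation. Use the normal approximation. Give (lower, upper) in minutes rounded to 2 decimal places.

Pooled variance s_p² = [193·4.7² + 147·2.7²] / (194+148−2) = 15.6912, so s_p = 3.9612.
SE_diff = s_p·√(1/n₁ + 1/n₂) = 3.9612·√(1/194 + 1/148) = 0.4323.
z* = 2.326; margin = 2.326 × 0.4323 = 1.0055.
Difference = 17.5 − 24.9 = -7.4000.
-7.4000 ± 1.0055 → (-8.41, -6.39).

(-8.41, -6.39)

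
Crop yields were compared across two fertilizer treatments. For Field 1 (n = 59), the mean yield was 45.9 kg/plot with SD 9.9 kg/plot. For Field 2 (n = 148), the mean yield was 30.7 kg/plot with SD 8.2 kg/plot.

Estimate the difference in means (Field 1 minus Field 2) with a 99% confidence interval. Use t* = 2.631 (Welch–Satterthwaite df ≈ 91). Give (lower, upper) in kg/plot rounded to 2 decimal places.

(11.37, 19.03)

Standard errors of each mean: 9.9/√59 = 1.2889 and 8.2/√148 = 0.6740.
SE(x̄₁ − x̄₂) = √(1.2889² + 0.6740²) = 1.4545 for independent samples with unequal variances.
With t* = 2.631, the margin is 2.631 × 1.4545 = 3.8268.
x̄₁ − x̄₂ = 45.9 − 30.7 = 15.2000; the interval is 15.2000 ± 3.8268 = (11.37, 19.03).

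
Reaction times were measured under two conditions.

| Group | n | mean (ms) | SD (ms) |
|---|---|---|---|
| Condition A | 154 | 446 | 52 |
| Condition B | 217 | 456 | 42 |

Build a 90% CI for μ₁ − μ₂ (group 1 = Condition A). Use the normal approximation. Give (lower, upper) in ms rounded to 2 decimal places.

(-18.34, -1.66)

SE₁ = s₁/√n₁ = 52/√154 = 4.1903; SE₂ = 42/√217 = 2.8511.
Independent samples, unequal variances: SE_diff = √(SE₁² + SE₂²) = √(17.55861409 + 8.12877121) = 5.0683.
z* = 1.645, so margin of error = 1.645 × 5.0683 = 8.3374.
Difference in means = 446 − 456 = -10.0000.
-10.0000 ± 8.3374 → (-18.34, -1.66).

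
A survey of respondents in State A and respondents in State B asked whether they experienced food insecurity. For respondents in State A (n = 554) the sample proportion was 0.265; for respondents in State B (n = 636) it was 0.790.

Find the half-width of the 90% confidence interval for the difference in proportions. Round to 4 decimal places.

The two standard errors are √(0.2650×0.7350/554) = 0.01875 and √(0.7900×0.2100/636) = 0.01615.
Because the samples are independent, SE_diff = √(0.01875² + 0.01615²) = 0.02475.
Using z* = 1.645 for 90%, ME = 1.645 × 0.02475 = 0.04071.

0.0407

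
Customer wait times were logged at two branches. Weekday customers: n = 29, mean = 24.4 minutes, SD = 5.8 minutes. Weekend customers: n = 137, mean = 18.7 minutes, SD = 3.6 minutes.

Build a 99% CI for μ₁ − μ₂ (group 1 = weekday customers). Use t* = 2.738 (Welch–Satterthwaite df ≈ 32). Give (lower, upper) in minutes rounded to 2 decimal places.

Standard errors of each mean: 5.8/√29 = 1.0770 and 3.6/√137 = 0.3076.
SE(x̄₁ − x̄₂) = √(1.0770² + 0.3076²) = 1.1201 for independent samples with unequal variances.
With t* = 2.738, the margin is 2.738 × 1.1201 = 3.0668.
x̄₁ − x̄₂ = 24.4 − 18.7 = 5.7000; the interval is 5.7000 ± 3.0668 = (2.63, 8.77).

(2.63, 8.77)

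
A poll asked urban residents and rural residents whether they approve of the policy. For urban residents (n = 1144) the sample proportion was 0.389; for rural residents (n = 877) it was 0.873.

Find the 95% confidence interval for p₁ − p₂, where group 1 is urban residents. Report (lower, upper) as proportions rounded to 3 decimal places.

SE₁ = √(p̂₁(1−p̂₁)/n₁) = √(0.3890·0.6110/1144) = 0.01441; SE₂ = √(0.8730·0.1270/877) = 0.01124.
Independent samples: SE of the difference = √(SE₁² + SE₂²) = √(0.0002076481 + 0.0001263376) = 0.01828.
z* for 95% confidence is 1.960, so the margin of error is 1.960 × 0.01828 = 0.03583.
Point estimate p̂₁ − p̂₂ = 0.3890 − 0.8730 = -0.4840.
-0.4840 ± 0.03583 → (-0.520, -0.448).

(-0.520, -0.448)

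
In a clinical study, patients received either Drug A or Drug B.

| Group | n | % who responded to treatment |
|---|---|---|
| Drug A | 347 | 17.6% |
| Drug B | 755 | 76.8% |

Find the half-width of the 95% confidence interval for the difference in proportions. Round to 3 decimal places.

0.050

The two standard errors are √(0.1760×0.8240/347) = 0.02044 and √(0.7680×0.2320/755) = 0.01536.
Because the samples are independent, SE_diff = √(0.02044² + 0.01536²) = 0.02557.
Using z* = 1.960 for 95%, ME = 1.960 × 0.02557 = 0.05012.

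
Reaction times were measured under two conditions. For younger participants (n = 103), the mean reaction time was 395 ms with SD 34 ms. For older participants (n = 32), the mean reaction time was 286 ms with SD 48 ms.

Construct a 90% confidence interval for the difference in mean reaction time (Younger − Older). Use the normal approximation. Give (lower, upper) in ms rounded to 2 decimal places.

Standard errors of each mean: 34/√103 = 3.3501 and 48/√32 = 8.4853.
SE(x̄₁ − x̄₂) = √(3.3501² + 8.4853²) = 9.1227 for independent samples with unequal variances.
With z* = 1.645, the margin is 1.645 × 9.1227 = 15.0068.
x̄₁ − x̄₂ = 395 − 286 = 109.0000; the interval is 109.0000 ± 15.0068 = (93.99, 124.01).

(93.99, 124.01)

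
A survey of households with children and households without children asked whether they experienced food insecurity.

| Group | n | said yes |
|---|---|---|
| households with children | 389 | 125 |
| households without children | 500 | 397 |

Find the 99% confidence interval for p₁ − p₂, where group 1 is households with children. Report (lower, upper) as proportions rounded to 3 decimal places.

(-0.549, -0.396)

First, p̂₁ = 125/389 = 0.3213; p̂₂ = 397/500 = 0.7940.
The two standard errors are √(0.3213×0.6787/389) = 0.02368 and √(0.7940×0.2060/500) = 0.01809.
Because the samples are independent, SE_diff = √(0.02368² + 0.01809²) = 0.02980.
Using z* = 2.576 for 99%, ME = 2.576 × 0.02980 = 0.07676.
p̂₁ − p̂₂ = -0.4727; interval -0.4727 ± 0.07676 gives (-0.549, -0.396).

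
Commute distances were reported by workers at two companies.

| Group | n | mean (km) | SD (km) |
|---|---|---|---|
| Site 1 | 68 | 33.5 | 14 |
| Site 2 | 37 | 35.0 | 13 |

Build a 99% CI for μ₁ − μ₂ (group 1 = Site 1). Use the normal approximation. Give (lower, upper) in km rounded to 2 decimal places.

Standard errors of each mean: 14/√68 = 1.6977 and 13/√37 = 2.1372.
SE(x̄₁ − x̄₂) = √(1.6977² + 2.1372²) = 2.7294 for independent samples with unequal variances.
With z* = 2.576, the margin is 2.576 × 2.7294 = 7.0309.
x̄₁ − x̄₂ = 33.5 − 35.0 = -1.5000; the interval is -1.5000 ± 7.0309 = (-8.53, 5.53).

(-8.53, 5.53)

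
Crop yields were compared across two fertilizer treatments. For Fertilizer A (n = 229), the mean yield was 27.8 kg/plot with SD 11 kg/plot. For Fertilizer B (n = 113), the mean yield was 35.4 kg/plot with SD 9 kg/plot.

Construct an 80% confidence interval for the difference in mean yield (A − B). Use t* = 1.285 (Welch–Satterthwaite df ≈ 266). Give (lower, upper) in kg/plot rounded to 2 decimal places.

(-9.03, -6.17)

Standard errors of each mean: 11/√229 = 0.7269 and 9/√113 = 0.8466.
SE(x̄₁ − x̄₂) = √(0.7269² + 0.8466²) = 1.1158 for independent samples with unequal variances.
With t* = 1.285, the margin is 1.285 × 1.1158 = 1.4338.
x̄₁ − x̄₂ = 27.8 − 35.4 = -7.6000; the interval is -7.6000 ± 1.4338 = (-9.03, -6.17).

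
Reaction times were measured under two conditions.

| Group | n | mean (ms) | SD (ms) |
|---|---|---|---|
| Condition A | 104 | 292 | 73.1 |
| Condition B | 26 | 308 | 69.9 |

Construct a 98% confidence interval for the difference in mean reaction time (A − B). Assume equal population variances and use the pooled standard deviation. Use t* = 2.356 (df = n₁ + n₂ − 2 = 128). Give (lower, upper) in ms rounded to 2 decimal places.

s_p = √[((n₁−1)s₁² + (n₂−1)s₂²)/(n₁+n₂−2)] = √[(103·73.1² + 25·69.9²)/128] = 72.4861.
SE = 72.4861·√(1/104 + 1/26) = 15.8936.
With t* = 2.356, margin = 2.356 × 15.8936 = 37.4453.
x̄₁ − x̄₂ = 292 − 308 = -16.0000; interval -16.0000 ± 37.4453 = (-53.45, 21.45).

(-53.45, 21.45)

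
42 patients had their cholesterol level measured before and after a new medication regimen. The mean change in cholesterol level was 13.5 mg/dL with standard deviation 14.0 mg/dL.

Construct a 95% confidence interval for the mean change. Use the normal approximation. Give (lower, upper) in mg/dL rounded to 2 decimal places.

Paired design: SE = s_d/√n = 14.0/√42 = 2.1602.
z* = 1.960; margin of error = 1.960 × 2.1602 = 4.2340.
13.5 ± 4.2340 → (9.27, 17.73).

(9.27, 17.73)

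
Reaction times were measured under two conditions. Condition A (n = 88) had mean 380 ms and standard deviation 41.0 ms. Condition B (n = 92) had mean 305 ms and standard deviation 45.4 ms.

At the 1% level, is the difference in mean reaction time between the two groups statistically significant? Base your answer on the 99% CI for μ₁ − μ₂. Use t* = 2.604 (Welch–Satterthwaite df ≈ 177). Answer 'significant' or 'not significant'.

significant

Standard errors of each mean: 41.0/√88 = 4.3706 and 45.4/√92 = 4.7333.
SE(x̄₁ − x̄₂) = √(4.3706² + 4.7333²) = 6.4425 for independent samples with unequal variances.
With t* = 2.604, the margin is 2.604 × 6.4425 = 16.7763.
x̄₁ − x̄₂ = 380 − 305 = 75.0000; the interval is 75.0000 ± 16.7763 = (58.2237, 91.7763).
The interval (58.2237, 91.7763) does not contain 0, so the difference is significant.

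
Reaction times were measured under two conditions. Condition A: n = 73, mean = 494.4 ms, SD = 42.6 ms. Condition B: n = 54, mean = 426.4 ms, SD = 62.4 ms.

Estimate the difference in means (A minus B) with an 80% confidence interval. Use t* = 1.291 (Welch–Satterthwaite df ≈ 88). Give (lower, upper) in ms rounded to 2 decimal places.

(55.29, 80.71)

Standard errors of each mean: 42.6/√73 = 4.9860 and 62.4/√54 = 8.4916.
SE(x̄₁ − x̄₂) = √(4.9860² + 8.4916²) = 9.8472 for independent samples with unequal variances.
With t* = 1.291, the margin is 1.291 × 9.8472 = 12.7127.
x̄₁ − x̄₂ = 494.4 − 426.4 = 68.0000; the interval is 68.0000 ± 12.7127 = (55.29, 80.71).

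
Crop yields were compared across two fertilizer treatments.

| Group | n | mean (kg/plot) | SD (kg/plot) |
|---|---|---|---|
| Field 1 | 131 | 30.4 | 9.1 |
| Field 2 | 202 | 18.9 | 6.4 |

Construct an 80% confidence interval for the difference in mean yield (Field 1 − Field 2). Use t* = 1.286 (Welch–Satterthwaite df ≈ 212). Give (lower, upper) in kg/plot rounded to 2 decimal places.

Per-group SEs: s₁/√n₁ = 9.1/√131 = 0.7951, s₂/√n₂ = 6.4/√202 = 0.4503.
Unpooled SE of the difference: √(0.63218401 + 0.20277009) = 0.9138.
Margin of error = t* · SE = 1.286 × 0.9138 = 1.1751.
x̄₁ − x̄₂ = 30.4 − 18.9 = 11.5000.
CI: 11.5000 ± 1.1751 = (10.32, 12.68).

(10.32, 12.68)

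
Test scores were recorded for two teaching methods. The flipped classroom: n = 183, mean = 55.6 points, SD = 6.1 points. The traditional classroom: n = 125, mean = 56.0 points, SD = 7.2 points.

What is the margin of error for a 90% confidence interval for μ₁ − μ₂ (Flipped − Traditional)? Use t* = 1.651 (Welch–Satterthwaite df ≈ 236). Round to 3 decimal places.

SE₁ = s₁/√n₁ = 6.1/√183 = 0.4509; SE₂ = 7.2/√125 = 0.6440.
Independent samples, unequal variances: SE_diff = √(SE₁² + SE₂²) = √(0.20331081 + 0.414736) = 0.7862.
t* = 1.651, so margin of error = 1.651 × 0.7862 = 1.2980.

1.298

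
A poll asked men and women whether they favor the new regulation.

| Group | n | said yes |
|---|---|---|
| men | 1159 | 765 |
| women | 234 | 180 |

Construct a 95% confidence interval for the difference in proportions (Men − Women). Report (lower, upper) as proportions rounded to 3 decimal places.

(-0.170, -0.049)

First, p̂₁ = 765/1159 = 0.6601; p̂₂ = 180/234 = 0.7692.
The two standard errors are √(0.6601×0.3399/1159) = 0.01391 and √(0.7692×0.2308/234) = 0.02754.
Because the samples are independent, SE_diff = √(0.01391² + 0.02754²) = 0.03085.
Using z* = 1.960 for 95%, ME = 1.960 × 0.03085 = 0.06047.
p̂₁ − p̂₂ = -0.1091; interval -0.1091 ± 0.06047 gives (-0.170, -0.049).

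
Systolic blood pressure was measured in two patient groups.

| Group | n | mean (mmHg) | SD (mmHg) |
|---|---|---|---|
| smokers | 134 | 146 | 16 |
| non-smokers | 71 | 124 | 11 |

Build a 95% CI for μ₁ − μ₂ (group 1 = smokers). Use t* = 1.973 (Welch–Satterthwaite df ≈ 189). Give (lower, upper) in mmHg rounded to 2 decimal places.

SE₁ = s₁/√n₁ = 16/√134 = 1.3822; SE₂ = 11/√71 = 1.3055.
Independent samples, unequal variances: SE_diff = √(SE₁² + SE₂²) = √(1.91047684 + 1.70433025) = 1.9013.
t* = 1.973, so margin of error = 1.973 × 1.9013 = 3.7513.
Difference in means = 146 − 124 = 22.0000.
22.0000 ± 3.7513 → (18.25, 25.75).

(18.25, 25.75)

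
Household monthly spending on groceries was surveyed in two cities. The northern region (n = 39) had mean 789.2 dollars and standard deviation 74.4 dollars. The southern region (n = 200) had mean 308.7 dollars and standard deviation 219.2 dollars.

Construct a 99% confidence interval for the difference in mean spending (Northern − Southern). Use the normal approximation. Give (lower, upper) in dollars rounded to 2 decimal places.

SE₁ = s₁/√n₁ = 74.4/√39 = 11.9135; SE₂ = 219.2/√200 = 15.4998.
Independent samples, unequal variances: SE_diff = √(SE₁² + SE₂²) = √(141.93148225 + 240.24380004) = 19.5493.
z* = 2.576, so margin of error = 2.576 × 19.5493 = 50.3590.
Difference in means = 789.2 − 308.7 = 480.5000.
480.5000 ± 50.3590 → (430.14, 530.86).

(430.14, 530.86)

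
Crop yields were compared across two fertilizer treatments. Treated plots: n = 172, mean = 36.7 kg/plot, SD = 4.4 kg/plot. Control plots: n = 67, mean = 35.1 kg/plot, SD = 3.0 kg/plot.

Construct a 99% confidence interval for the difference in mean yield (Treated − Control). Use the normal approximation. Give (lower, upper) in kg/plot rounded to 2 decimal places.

Per-group SEs: s₁/√n₁ = 4.4/√172 = 0.3355, s₂/√n₂ = 3.0/√67 = 0.3665.
Unpooled SE of the difference: √(0.11256025 + 0.13432225) = 0.4969.
Margin of error = z* · SE = 2.576 × 0.4969 = 1.2800.
x̄₁ − x̄₂ = 36.7 − 35.1 = 1.6000.
CI: 1.6000 ± 1.2800 = (0.32, 2.88).

(0.32, 2.88)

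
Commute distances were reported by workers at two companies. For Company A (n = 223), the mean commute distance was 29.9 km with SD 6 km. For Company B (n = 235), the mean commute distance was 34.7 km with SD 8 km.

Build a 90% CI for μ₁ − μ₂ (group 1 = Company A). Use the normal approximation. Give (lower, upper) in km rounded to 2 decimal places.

(-5.88, -3.72)

Standard errors of each mean: 6/√223 = 0.4018 and 8/√235 = 0.5219.
SE(x̄₁ − x̄₂) = √(0.4018² + 0.5219²) = 0.6587 for independent samples with unequal variances.
With z* = 1.645, the margin is 1.645 × 0.6587 = 1.0836.
x̄₁ − x̄₂ = 29.9 − 34.7 = -4.8000; the interval is -4.8000 ± 1.0836 = (-5.88, -3.72).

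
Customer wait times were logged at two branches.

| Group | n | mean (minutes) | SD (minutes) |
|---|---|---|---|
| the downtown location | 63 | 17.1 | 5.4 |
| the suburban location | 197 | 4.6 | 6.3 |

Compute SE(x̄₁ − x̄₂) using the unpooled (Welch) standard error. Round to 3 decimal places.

SE₁ = s₁/√n₁ = 5.4/√63 = 0.6803; SE₂ = 6.3/√197 = 0.4489.
Independent samples, unequal variances: SE_diff = √(SE₁² + SE₂²) = √(0.46280809 + 0.20151121) = 0.8151.

0.815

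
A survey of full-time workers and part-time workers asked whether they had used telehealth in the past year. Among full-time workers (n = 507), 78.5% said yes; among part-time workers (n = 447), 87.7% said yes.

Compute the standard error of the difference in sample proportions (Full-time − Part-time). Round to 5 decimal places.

0.02396

Each SE is √(p̂(1−p̂)/n): √(0.7850·0.2150/507) = 0.01825 and √(0.8770·0.1230/447) = 0.01553.
SE(p̂₁ − p̂₂) = √(SE₁² + SE₂²) = √(0.0003330625 + 0.0002411809) = 0.02396, since the two samples are independent.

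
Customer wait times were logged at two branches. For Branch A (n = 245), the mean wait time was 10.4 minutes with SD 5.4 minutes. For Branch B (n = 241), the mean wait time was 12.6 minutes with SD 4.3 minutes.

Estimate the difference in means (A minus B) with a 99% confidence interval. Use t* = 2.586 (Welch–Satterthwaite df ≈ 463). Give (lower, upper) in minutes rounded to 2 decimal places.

Per-group SEs: s₁/√n₁ = 5.4/√245 = 0.3450, s₂/√n₂ = 4.3/√241 = 0.2770.
Unpooled SE of the difference: √(0.119025 + 0.076729) = 0.4424.
Margin of error = t* · SE = 2.586 × 0.4424 = 1.1440.
x̄₁ − x̄₂ = 10.4 − 12.6 = -2.2000.
CI: -2.2000 ± 1.1440 = (-3.34, -1.06).

(-3.34, -1.06)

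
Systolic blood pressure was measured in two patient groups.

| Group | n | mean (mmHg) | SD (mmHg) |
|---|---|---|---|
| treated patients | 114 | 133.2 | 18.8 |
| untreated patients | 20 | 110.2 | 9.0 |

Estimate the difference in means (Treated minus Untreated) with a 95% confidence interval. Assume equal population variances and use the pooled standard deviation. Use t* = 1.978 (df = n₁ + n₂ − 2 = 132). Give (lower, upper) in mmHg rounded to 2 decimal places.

Pooled variance s_p² = [113·18.8² + 19·9.0²] / (114+20−2) = 314.2252, so s_p = 17.7264.
SE_diff = s_p·√(1/n₁ + 1/n₂) = 17.7264·√(1/114 + 1/20) = 4.2974.
t* = 1.978; margin = 1.978 × 4.2974 = 8.5003.
Difference = 133.2 − 110.2 = 23.0000.
23.0000 ± 8.5003 → (14.50, 31.50).

(14.50, 31.50)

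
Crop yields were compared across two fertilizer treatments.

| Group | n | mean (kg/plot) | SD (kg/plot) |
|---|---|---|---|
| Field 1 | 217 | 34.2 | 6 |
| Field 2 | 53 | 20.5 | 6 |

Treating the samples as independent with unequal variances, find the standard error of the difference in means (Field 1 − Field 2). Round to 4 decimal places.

0.9193

Standard errors of each mean: 6/√217 = 0.4073 and 6/√53 = 0.8242.
SE(x̄₁ − x̄₂) = √(0.4073² + 0.8242²) = 0.9193 for independent samples with unequal variances.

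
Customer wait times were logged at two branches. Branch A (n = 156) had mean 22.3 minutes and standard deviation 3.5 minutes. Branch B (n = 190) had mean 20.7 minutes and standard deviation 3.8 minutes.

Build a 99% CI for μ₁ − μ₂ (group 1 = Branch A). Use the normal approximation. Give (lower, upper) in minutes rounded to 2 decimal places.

(0.59, 2.61)

SE₁ = s₁/√n₁ = 3.5/√156 = 0.2802; SE₂ = 3.8/√190 = 0.2757.
Independent samples, unequal variances: SE_diff = √(SE₁² + SE₂²) = √(0.07851204 + 0.07601049) = 0.3931.
z* = 2.576, so margin of error = 2.576 × 0.3931 = 1.0126.
Difference in means = 22.3 − 20.7 = 1.6000.
1.6000 ± 1.0126 → (0.59, 2.61).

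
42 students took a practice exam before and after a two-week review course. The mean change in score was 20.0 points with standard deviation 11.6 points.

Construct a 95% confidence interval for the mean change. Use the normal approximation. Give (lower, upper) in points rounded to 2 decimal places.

(16.49, 23.51)

Paired design: SE = s_d/√n = 11.6/√42 = 1.7899.
z* = 1.960; margin of error = 1.960 × 1.7899 = 3.5082.
20.0 ± 3.5082 → (16.49, 23.51).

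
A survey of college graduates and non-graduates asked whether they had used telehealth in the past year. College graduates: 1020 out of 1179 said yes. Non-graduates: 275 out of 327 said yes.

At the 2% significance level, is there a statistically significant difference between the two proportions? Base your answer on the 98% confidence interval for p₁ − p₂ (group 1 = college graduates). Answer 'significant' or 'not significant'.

First, p̂₁ = 1020/1179 = 0.8651; p̂₂ = 275/327 = 0.8410.
The two standard errors are √(0.8651×0.1349/1179) = 0.00995 and √(0.8410×0.1590/327) = 0.02022.
Because the samples are independent, SE_diff = √(0.00995² + 0.02022²) = 0.02254.
Using z* = 2.326 for 98%, ME = 2.326 × 0.02254 = 0.05243.
p̂₁ − p̂₂ = 0.0241; interval 0.0241 ± 0.05243 gives (-0.02833, 0.07653).
The interval (-0.02833, 0.07653) contains 0, so the difference is not significant.

not significant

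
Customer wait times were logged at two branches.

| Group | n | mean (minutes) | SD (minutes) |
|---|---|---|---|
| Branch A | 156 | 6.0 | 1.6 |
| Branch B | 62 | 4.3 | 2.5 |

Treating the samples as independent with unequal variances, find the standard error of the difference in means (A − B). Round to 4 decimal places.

0.3424

SE₁ = s₁/√n₁ = 1.6/√156 = 0.1281; SE₂ = 2.5/√62 = 0.3175.
Independent samples, unequal variances: SE_diff = √(SE₁² + SE₂²) = √(0.01640961 + 0.10080625) = 0.3424.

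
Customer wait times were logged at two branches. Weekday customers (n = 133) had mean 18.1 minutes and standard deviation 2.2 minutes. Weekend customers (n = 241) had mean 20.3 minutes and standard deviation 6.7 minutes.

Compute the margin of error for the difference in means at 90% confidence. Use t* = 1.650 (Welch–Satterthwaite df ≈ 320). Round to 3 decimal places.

0.779

SE₁ = s₁/√n₁ = 2.2/√133 = 0.1908; SE₂ = 6.7/√241 = 0.4316.
Independent samples, unequal variances: SE_diff = √(SE₁² + SE₂²) = √(0.03640464 + 0.18627856) = 0.4719.
t* = 1.650, so margin of error = 1.650 × 0.4719 = 0.7786.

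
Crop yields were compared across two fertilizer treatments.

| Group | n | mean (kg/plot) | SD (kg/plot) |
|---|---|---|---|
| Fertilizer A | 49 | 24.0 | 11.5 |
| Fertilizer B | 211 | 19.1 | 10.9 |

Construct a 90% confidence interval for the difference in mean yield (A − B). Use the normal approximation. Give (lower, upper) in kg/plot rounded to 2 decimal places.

(1.93, 7.87)

Per-group SEs: s₁/√n₁ = 11.5/√49 = 1.6429, s₂/√n₂ = 10.9/√211 = 0.7504.
Unpooled SE of the difference: √(2.69912041 + 0.56310016) = 1.8062.
Margin of error = z* · SE = 1.645 × 1.8062 = 2.9712.
x̄₁ − x̄₂ = 24.0 − 19.1 = 4.9000.
CI: 4.9000 ± 2.9712 = (1.93, 7.87).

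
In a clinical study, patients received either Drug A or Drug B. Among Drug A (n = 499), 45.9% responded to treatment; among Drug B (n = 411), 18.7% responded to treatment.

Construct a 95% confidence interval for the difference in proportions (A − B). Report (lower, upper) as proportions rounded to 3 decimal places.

(0.214, 0.330)

SE₁ = √(p̂₁(1−p̂₁)/n₁) = √(0.4590·0.5410/499) = 0.02231; SE₂ = √(0.1870·0.8130/411) = 0.01923.
Independent samples: SE of the difference = √(SE₁² + SE₂²) = √(0.0004977361 + 0.0003697929) = 0.02945.
z* for 95% confidence is 1.960, so the margin of error is 1.960 × 0.02945 = 0.05772.
Point estimate p̂₁ − p̂₂ = 0.4590 − 0.1870 = 0.2720.
0.2720 ± 0.05772 → (0.214, 0.330).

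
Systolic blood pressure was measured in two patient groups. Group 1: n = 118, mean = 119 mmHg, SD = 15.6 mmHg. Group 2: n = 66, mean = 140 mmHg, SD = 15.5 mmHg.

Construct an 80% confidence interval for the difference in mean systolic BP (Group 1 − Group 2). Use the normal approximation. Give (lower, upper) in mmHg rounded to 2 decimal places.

SE₁ = s₁/√n₁ = 15.6/√118 = 1.4361; SE₂ = 15.5/√66 = 1.9079.
Independent samples, unequal variances: SE_diff = √(SE₁² + SE₂²) = √(2.06238321 + 3.64008241) = 2.3880.
z* = 1.282, so margin of error = 1.282 × 2.3880 = 3.0614.
Difference in means = 119 − 140 = -21.0000.
-21.0000 ± 3.0614 → (-24.06, -17.94).

(-24.06, -17.94)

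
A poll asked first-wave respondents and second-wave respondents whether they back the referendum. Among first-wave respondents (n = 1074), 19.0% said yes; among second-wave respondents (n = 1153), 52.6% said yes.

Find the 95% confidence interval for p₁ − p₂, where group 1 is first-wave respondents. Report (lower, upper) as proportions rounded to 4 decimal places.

Each SE is √(p̂(1−p̂)/n): √(0.1900·0.8100/1074) = 0.01197 and √(0.5260·0.4740/1153) = 0.01471.
SE(p̂₁ − p̂₂) = √(SE₁² + SE₂²) = √(0.0001432809 + 0.0002163841) = 0.01896, since the two samples are independent.
At 95% confidence z* = 1.960; margin = 1.960 × 0.01896 = 0.03716.
The difference is 0.1900 − 0.5260 = -0.3360, so the interval is -0.3360 ± 0.03716 = (-0.3732, -0.2988).

(-0.3732, -0.2988)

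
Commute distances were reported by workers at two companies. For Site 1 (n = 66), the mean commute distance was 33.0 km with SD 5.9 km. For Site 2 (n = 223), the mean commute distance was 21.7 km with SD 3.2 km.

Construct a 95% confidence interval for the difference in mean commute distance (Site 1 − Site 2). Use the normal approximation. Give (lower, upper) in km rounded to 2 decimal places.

Per-group SEs: s₁/√n₁ = 5.9/√66 = 0.7262, s₂/√n₂ = 3.2/√223 = 0.2143.
Unpooled SE of the difference: √(0.52736644 + 0.04592449) = 0.7572.
Margin of error = z* · SE = 1.960 × 0.7572 = 1.4841.
x̄₁ − x̄₂ = 33.0 − 21.7 = 11.3000.
CI: 11.3000 ± 1.4841 = (9.82, 12.78).

(9.82, 12.78)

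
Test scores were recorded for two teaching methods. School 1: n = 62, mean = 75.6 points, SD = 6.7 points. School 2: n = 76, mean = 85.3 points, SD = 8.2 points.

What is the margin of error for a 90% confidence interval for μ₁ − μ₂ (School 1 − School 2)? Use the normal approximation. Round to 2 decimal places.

SE₁ = s₁/√n₁ = 6.7/√62 = 0.8509; SE₂ = 8.2/√76 = 0.9406.
Independent samples, unequal variances: SE_diff = √(SE₁² + SE₂²) = √(0.72403081 + 0.88472836) = 1.2684.
z* = 1.645, so margin of error = 1.645 × 1.2684 = 2.0865.

2.09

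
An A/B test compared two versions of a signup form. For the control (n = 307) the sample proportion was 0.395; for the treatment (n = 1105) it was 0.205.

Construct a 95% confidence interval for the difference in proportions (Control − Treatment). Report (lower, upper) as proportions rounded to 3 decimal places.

SE₁ = √(p̂₁(1−p̂₁)/n₁) = √(0.3950·0.6050/307) = 0.02790; SE₂ = √(0.2050·0.7950/1105) = 0.01214.
Independent samples: SE of the difference = √(SE₁² + SE₂²) = √(0.00077841 + 0.0001473796) = 0.03043.
z* for 95% confidence is 1.960, so the margin of error is 1.960 × 0.03043 = 0.05964.
Point estimate p̂₁ − p̂₂ = 0.3950 − 0.2050 = 0.1900.
0.1900 ± 0.05964 → (0.130, 0.250).

(0.130, 0.250)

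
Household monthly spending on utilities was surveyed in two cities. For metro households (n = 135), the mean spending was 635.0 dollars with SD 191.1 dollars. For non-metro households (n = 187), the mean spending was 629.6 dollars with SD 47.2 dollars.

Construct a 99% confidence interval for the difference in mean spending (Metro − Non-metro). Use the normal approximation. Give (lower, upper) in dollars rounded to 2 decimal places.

Standard errors of each mean: 191.1/√135 = 16.4473 and 47.2/√187 = 3.4516.
SE(x̄₁ − x̄₂) = √(16.4473² + 3.4516²) = 16.8056 for independent samples with unequal variances.
With z* = 2.576, the margin is 2.576 × 16.8056 = 43.2912.
x̄₁ − x̄₂ = 635.0 − 629.6 = 5.4000; the interval is 5.4000 ± 43.2912 = (-37.89, 48.69).

(-37.89, 48.69)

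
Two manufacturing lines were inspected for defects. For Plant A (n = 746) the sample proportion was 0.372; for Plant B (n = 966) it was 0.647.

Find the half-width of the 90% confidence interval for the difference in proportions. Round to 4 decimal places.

0.0386

SE₁ = √(p̂₁(1−p̂₁)/n₁) = √(0.3720·0.6280/746) = 0.01770; SE₂ = √(0.6470·0.3530/966) = 0.01538.
Independent samples: SE of the difference = √(SE₁² + SE₂²) = √(0.00031329 + 0.0002365444) = 0.02345.
z* for 90% confidence is 1.645, so the margin of error is 1.645 × 0.02345 = 0.03858.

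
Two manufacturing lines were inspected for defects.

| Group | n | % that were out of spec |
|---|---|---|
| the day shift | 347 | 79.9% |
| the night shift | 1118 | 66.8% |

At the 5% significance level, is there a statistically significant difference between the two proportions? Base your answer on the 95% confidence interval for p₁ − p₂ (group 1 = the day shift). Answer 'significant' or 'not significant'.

SE₁ = √(p̂₁(1−p̂₁)/n₁) = √(0.7990·0.2010/347) = 0.02151; SE₂ = √(0.6680·0.3320/1118) = 0.01408.
Independent samples: SE of the difference = √(SE₁² + SE₂²) = √(0.0004626801 + 0.0001982464) = 0.02571.
z* for 95% confidence is 1.960, so the margin of error is 1.960 × 0.02571 = 0.05039.
Point estimate p̂₁ − p̂₂ = 0.7990 − 0.6680 = 0.1310.
0.1310 ± 0.05039 → (0.08061, 0.18139).
The interval (0.08061, 0.18139) does not contain 0, so the difference is significant.

significant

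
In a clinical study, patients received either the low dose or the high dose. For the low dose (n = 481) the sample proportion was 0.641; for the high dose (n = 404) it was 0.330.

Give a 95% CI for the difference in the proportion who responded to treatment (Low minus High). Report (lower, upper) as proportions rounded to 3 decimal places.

The two standard errors are √(0.6410×0.3590/481) = 0.02187 and √(0.3300×0.6700/404) = 0.02339.
Because the samples are independent, SE_diff = √(0.02187² + 0.02339²) = 0.03202.
Using z* = 1.960 for 95%, ME = 1.960 × 0.03202 = 0.06276.
p̂₁ − p̂₂ = 0.3110; interval 0.3110 ± 0.06276 gives (0.248, 0.374).

(0.248, 0.374)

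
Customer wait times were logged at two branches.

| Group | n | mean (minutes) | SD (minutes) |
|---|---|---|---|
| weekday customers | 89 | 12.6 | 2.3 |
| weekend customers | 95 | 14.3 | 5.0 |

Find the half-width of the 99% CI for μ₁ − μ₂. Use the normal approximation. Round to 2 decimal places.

1.46

SE₁ = s₁/√n₁ = 2.3/√89 = 0.2438; SE₂ = 5.0/√95 = 0.5130.
Independent samples, unequal variances: SE_diff = √(SE₁² + SE₂²) = √(0.05943844 + 0.263169) = 0.5680.
z* = 2.576, so margin of error = 2.576 × 0.5680 = 1.4632.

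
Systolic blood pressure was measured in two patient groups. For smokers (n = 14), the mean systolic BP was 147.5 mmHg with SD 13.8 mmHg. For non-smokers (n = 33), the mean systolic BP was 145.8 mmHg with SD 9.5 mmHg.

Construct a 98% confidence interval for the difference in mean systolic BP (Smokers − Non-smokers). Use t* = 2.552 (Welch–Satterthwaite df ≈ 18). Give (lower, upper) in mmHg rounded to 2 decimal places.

SE₁ = s₁/√n₁ = 13.8/√14 = 3.6882; SE₂ = 9.5/√33 = 1.6537.
Independent samples, unequal variances: SE_diff = √(SE₁² + SE₂²) = √(13.60281924 + 2.73472369) = 4.0420.
t* = 2.552, so margin of error = 2.552 × 4.0420 = 10.3152.
Difference in means = 147.5 − 145.8 = 1.7000.
1.7000 ± 10.3152 → (-8.62, 12.02).

(-8.62, 12.02)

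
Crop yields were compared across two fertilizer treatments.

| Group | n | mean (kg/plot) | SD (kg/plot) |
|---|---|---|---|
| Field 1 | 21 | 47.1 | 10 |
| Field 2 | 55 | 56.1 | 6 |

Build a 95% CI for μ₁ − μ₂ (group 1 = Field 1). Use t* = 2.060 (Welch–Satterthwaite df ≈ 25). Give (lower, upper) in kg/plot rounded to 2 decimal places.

(-13.79, -4.21)

Per-group SEs: s₁/√n₁ = 10/√21 = 2.1822, s₂/√n₂ = 6/√55 = 0.8090.
Unpooled SE of the difference: √(4.76199684 + 0.654481) = 2.3273.
Margin of error = t* · SE = 2.060 × 2.3273 = 4.7942.
x̄₁ − x̄₂ = 47.1 − 56.1 = -9.0000.
CI: -9.0000 ± 4.7942 = (-13.79, -4.21).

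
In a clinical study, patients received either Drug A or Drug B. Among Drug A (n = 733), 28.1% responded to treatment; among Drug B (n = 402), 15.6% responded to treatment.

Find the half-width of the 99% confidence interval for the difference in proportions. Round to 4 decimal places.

0.0633

The two standard errors are √(0.2810×0.7190/733) = 0.01660 and √(0.1560×0.8440/402) = 0.01810.
Because the samples are independent, SE_diff = √(0.01660² + 0.01810²) = 0.02456.
Using z* = 2.576 for 99%, ME = 2.576 × 0.02456 = 0.06327.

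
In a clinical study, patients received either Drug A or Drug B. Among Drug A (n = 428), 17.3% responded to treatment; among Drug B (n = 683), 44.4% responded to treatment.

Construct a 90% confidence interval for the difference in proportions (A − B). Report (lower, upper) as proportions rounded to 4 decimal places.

(-0.3144, -0.2276)

SE₁ = √(p̂₁(1−p̂₁)/n₁) = √(0.1730·0.8270/428) = 0.01828; SE₂ = √(0.4440·0.5560/683) = 0.01901.
Independent samples: SE of the difference = √(SE₁² + SE₂²) = √(0.0003341584 + 0.0003613801) = 0.02637.
z* for 90% confidence is 1.645, so the margin of error is 1.645 × 0.02637 = 0.04338.
Point estimate p̂₁ − p̂₂ = 0.1730 − 0.4440 = -0.2710.
-0.2710 ± 0.04338 → (-0.3144, -0.2276).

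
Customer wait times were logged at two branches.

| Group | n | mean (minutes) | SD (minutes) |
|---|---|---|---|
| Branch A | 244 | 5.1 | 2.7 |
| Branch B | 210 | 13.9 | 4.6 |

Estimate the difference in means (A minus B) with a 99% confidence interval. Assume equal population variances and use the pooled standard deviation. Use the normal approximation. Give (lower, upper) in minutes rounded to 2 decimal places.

(-9.70, -7.90)

s_p = √[((n₁−1)s₁² + (n₂−1)s₂²)/(n₁+n₂−2)] = √[(243·2.7² + 209·4.6²)/452] = 3.7018.
SE = 3.7018·√(1/244 + 1/210) = 0.3484.
With z* = 2.576, margin = 2.576 × 0.3484 = 0.8975.
x̄₁ − x̄₂ = 5.1 − 13.9 = -8.8000; interval -8.8000 ± 0.8975 = (-9.70, -7.90).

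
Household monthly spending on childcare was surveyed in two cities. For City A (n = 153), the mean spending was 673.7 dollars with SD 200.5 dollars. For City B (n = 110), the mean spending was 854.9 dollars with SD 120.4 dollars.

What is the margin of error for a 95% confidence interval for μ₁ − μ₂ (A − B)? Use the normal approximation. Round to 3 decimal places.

Standard errors of each mean: 200.5/√153 = 16.2095 and 120.4/√110 = 11.4797.
SE(x̄₁ − x̄₂) = √(16.2095² + 11.4797²) = 19.8628 for independent samples with unequal variances.
With z* = 1.960, the margin is 1.960 × 19.8628 = 38.9311.

38.931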